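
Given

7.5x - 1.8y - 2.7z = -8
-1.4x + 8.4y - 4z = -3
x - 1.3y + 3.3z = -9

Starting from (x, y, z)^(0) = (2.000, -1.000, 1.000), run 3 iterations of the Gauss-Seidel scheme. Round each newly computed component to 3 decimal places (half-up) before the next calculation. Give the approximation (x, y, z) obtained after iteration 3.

Iteration 1:
  x = (-8 - (-1.8)·-1.000 - (-2.7)·1.000) / (7.5) = -0.947
  y = (-3 - (-1.4)·-0.947 - (-4)·1.000) / (8.4) = -0.039
  z = (-9 - (1)·-0.947 - (-1.3)·-0.039) / (3.3) = -2.456
Iteration 2:
  x = (-8 - (-1.8)·-0.039 - (-2.7)·-2.456) / (7.5) = -1.960
  y = (-3 - (-1.4)·-1.960 - (-4)·-2.456) / (8.4) = -1.853
  z = (-9 - (1)·-1.960 - (-1.3)·-1.853) / (3.3) = -2.863
Iteration 3:
  x = (-8 - (-1.8)·-1.853 - (-2.7)·-2.863) / (7.5) = -2.542
  y = (-3 - (-1.4)·-2.542 - (-4)·-2.863) / (8.4) = -2.144
  z = (-9 - (1)·-2.542 - (-1.3)·-2.144) / (3.3) = -2.802

(-2.542, -2.144, -2.802)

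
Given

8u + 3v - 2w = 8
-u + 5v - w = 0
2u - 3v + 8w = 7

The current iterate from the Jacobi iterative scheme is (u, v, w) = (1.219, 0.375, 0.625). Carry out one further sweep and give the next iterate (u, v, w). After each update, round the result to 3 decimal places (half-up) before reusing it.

(1.016, 0.369, 0.711)

One sweep:
  u = (8 - (3)·0.375 - (-2)·0.625) / (8) = 1.016
  v = (0 - (-1)·1.219 - (-1)·0.625) / (5) = 0.369
  w = (7 - (2)·1.219 - (-3)·0.375) / (8) = 0.711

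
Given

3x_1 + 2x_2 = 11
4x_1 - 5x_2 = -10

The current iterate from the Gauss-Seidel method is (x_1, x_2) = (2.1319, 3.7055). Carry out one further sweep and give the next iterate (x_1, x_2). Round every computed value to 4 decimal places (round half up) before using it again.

(1.1963, 2.9570)

One sweep:
  x_1 = (11 - (2)·3.7055) / (3) = 1.1963
  x_2 = (-10 - (4)·1.1963) / (-5) = 2.9570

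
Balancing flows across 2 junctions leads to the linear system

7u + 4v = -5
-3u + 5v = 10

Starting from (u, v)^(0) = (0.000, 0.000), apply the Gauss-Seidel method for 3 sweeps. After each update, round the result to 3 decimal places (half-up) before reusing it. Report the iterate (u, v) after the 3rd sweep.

(-1.304, 1.218)

Iteration 1:
  u = (-5 - (4)·0.000) / (7) = -0.714
  v = (10 - (-3)·-0.714) / (5) = 1.572
Iteration 2:
  u = (-5 - (4)·1.572) / (7) = -1.613
  v = (10 - (-3)·-1.613) / (5) = 1.032
Iteration 3:
  u = (-5 - (4)·1.032) / (7) = -1.304
  v = (10 - (-3)·-1.304) / (5) = 1.218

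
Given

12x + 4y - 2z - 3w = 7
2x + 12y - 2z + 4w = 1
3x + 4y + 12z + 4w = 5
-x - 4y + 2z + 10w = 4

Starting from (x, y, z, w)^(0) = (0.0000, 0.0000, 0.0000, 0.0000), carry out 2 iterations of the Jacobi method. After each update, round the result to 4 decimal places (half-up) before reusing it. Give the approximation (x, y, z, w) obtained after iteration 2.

(0.7250, -0.0778, 0.1097, 0.4083)

Iteration 1:
  x = (7 - (4)·0.0000 - (-2)·0.0000 - (-3)·0.0000) / (12) = 0.5833
  y = (1 - (2)·0.0000 - (-2)·0.0000 - (4)·0.0000) / (12) = 0.0833
  z = (5 - (3)·0.0000 - (4)·0.0000 - (4)·0.0000) / (12) = 0.4167
  w = (4 - (-1)·0.0000 - (-4)·0.0000 - (2)·0.0000) / (10) = 0.4000
Iteration 2:
  x = (7 - (4)·0.0833 - (-2)·0.4167 - (-3)·0.4000) / (12) = 0.7250
  y = (1 - (2)·0.5833 - (-2)·0.4167 - (4)·0.4000) / (12) = -0.0778
  z = (5 - (3)·0.5833 - (4)·0.0833 - (4)·0.4000) / (12) = 0.1097
  w = (4 - (-1)·0.5833 - (-4)·0.0833 - (2)·0.4167) / (10) = 0.4083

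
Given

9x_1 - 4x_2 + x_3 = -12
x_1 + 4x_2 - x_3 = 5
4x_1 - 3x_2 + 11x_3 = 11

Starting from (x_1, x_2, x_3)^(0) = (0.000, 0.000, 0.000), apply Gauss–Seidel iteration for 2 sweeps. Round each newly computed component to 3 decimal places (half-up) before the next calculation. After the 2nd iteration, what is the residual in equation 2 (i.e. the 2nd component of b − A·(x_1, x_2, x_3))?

-0.081

Iteration 1:
  x_1 = (-12 - (-4)·0.000 - (1)·0.000) / (9) = -1.333
  x_2 = (5 - (1)·-1.333 - (-1)·0.000) / (4) = 1.583
  x_3 = (11 - (4)·-1.333 - (-3)·1.583) / (11) = 1.916
Iteration 2:
  x_1 = (-12 - (-4)·1.583 - (1)·1.916) / (9) = -0.843
  x_2 = (5 - (1)·-0.843 - (-1)·1.916) / (4) = 1.940
  x_3 = (11 - (4)·-0.843 - (-3)·1.940) / (11) = 1.836
Residual b − A·x = (1.511, -0.081, -0.004)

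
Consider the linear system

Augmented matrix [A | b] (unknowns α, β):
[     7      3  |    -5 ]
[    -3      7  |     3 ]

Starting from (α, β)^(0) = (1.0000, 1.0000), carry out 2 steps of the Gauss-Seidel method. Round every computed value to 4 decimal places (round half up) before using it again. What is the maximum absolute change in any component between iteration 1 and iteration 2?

Iteration 1:
  α = (-5 - (3)·1.0000) / (7) = -1.1429
  β = (3 - (-3)·-1.1429) / (7) = -0.0612
Iteration 2:
  α = (-5 - (3)·-0.0612) / (7) = -0.6881
  β = (3 - (-3)·-0.6881) / (7) = 0.1337
Change: (0.4548, 0.1949) → max |·| = 0.4548

0.4548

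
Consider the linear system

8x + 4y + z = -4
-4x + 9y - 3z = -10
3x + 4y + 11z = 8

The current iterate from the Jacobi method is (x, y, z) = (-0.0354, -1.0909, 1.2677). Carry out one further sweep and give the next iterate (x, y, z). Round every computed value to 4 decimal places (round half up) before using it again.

One sweep:
  x = (-4 - (4)·-1.0909 - (1)·1.2677) / (8) = -0.1130
  y = (-10 - (-4)·-0.0354 - (-3)·1.2677) / (9) = -0.7043
  z = (8 - (3)·-0.0354 - (4)·-1.0909) / (11) = 1.1336

(-0.1130, -0.7043, 1.1336)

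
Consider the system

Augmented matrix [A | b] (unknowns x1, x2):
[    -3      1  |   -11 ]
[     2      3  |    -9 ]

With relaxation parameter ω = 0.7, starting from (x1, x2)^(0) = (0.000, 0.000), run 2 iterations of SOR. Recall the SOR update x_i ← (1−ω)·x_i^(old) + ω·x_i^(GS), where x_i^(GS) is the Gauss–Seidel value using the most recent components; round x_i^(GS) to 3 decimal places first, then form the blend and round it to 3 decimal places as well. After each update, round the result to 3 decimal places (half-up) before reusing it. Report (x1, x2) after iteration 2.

Iteration 1:
  x1: GS value = (-11 - (1)·0.000) / (-3) = 3.667;  x1 ← (1−ω)·0.000 + ω·3.667 = 2.567
  x2: GS value = (-9 - (2)·2.567) / (3) = -4.711;  x2 ← (1−ω)·0.000 + ω·-4.711 = -3.298
Iteration 2:
  x1: GS value = (-11 - (1)·-3.298) / (-3) = 2.567;  x1 ← (1−ω)·2.567 + ω·2.567 = 2.567
  x2: GS value = (-9 - (2)·2.567) / (3) = -4.711;  x2 ← (1−ω)·-3.298 + ω·-4.711 = -4.287

(2.567, -4.287)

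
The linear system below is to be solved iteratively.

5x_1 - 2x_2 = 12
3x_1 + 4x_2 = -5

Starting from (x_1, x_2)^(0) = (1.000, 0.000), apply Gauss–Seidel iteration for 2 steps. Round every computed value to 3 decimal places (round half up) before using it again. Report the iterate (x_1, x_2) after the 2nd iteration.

Iteration 1:
  x_1 = (12 - (-2)·0.000) / (5) = 2.400
  x_2 = (-5 - (3)·2.400) / (4) = -3.050
Iteration 2:
  x_1 = (12 - (-2)·-3.050) / (5) = 1.180
  x_2 = (-5 - (3)·1.180) / (4) = -2.135

(1.180, -2.135)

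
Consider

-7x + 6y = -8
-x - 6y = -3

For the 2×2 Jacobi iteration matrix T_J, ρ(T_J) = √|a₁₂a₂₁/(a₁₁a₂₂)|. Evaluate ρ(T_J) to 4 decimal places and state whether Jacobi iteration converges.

a₁₂a₂₁/(a₁₁a₂₂) = (6)·(-1) / ((-7)·(-6)) = -0.142857
ρ = √|-0.142857| = √0.142857 = 0.3780
ρ < 1, so Jacobi converges

0.3780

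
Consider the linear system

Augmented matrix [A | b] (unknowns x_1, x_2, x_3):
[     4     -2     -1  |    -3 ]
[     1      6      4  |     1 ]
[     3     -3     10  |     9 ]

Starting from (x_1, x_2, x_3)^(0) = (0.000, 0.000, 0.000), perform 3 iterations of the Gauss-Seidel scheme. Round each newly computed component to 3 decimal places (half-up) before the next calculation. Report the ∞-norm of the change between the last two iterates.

Iteration 1:
  x_1 = (-3 - (-2)·0.000 - (-1)·0.000) / (4) = -0.750
  x_2 = (1 - (1)·-0.750 - (4)·0.000) / (6) = 0.292
  x_3 = (9 - (3)·-0.750 - (-3)·0.292) / (10) = 1.213
Iteration 2:
  x_1 = (-3 - (-2)·0.292 - (-1)·1.213) / (4) = -0.301
  x_2 = (1 - (1)·-0.301 - (4)·1.213) / (6) = -0.592
  x_3 = (9 - (3)·-0.301 - (-3)·-0.592) / (10) = 0.813
Iteration 3:
  x_1 = (-3 - (-2)·-0.592 - (-1)·0.813) / (4) = -0.843
  x_2 = (1 - (1)·-0.843 - (4)·0.813) / (6) = -0.235
  x_3 = (9 - (3)·-0.843 - (-3)·-0.235) / (10) = 1.082
Change: (-0.542, 0.357, 0.269) → max |·| = 0.542

0.542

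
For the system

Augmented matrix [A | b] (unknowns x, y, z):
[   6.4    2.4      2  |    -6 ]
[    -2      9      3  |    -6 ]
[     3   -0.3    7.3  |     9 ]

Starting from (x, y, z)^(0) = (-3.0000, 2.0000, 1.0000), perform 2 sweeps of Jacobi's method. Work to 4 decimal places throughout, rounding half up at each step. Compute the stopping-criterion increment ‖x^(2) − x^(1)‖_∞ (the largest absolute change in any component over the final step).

0.8913

Iteration 1:
  x = (-6 - (2.4)·2.0000 - (2)·1.0000) / (6.4) = -2.0000
  y = (-6 - (-2)·-3.0000 - (3)·1.0000) / (9) = -1.6667
  z = (9 - (3)·-3.0000 - (-0.3)·2.0000) / (7.3) = 2.5479
Iteration 2:
  x = (-6 - (2.4)·-1.6667 - (2)·2.5479) / (6.4) = -1.1087
  y = (-6 - (-2)·-2.0000 - (3)·2.5479) / (9) = -1.9604
  z = (9 - (3)·-2.0000 - (-0.3)·-1.6667) / (7.3) = 1.9863
Change: (0.8913, -0.2937, -0.5616) → max |·| = 0.8913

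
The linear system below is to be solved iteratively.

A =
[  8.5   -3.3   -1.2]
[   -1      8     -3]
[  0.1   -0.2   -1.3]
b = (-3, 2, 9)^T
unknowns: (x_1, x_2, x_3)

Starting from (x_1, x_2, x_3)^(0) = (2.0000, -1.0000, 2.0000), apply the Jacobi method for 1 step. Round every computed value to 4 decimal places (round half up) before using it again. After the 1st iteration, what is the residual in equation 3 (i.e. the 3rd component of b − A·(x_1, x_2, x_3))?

Iteration 1:
  x_1 = (-3 - (-3.3)·-1.0000 - (-1.2)·2.0000) / (8.5) = -0.4588
  x_2 = (2 - (-1)·2.0000 - (-3)·2.0000) / (8) = 1.2500
  x_3 = (9 - (0.1)·2.0000 - (-0.2)·-1.0000) / (-1.3) = -6.6154
Residual b − A·x = (-2.9137, -28.3050, 0.6959)

0.6959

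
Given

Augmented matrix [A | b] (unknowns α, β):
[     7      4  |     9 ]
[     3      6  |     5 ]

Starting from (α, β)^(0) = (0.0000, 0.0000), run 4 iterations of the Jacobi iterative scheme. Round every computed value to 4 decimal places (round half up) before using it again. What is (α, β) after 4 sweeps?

(1.0408, 0.2449)

Iteration 1:
  α = (9 - (4)·0.0000) / (7) = 1.2857
  β = (5 - (3)·0.0000) / (6) = 0.8333
Iteration 2:
  α = (9 - (4)·0.8333) / (7) = 0.8095
  β = (5 - (3)·1.2857) / (6) = 0.1905
Iteration 3:
  α = (9 - (4)·0.1905) / (7) = 1.1769
  β = (5 - (3)·0.8095) / (6) = 0.4286
Iteration 4:
  α = (9 - (4)·0.4286) / (7) = 1.0408
  β = (5 - (3)·1.1769) / (6) = 0.2449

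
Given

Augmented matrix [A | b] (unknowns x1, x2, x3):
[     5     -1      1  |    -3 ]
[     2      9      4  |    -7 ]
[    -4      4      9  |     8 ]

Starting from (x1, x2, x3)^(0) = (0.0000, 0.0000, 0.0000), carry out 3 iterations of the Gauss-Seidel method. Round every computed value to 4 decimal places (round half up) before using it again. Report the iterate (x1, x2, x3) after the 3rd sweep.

Iteration 1:
  x1 = (-3 - (-1)·0.0000 - (1)·0.0000) / (5) = -0.6000
  x2 = (-7 - (2)·-0.6000 - (4)·0.0000) / (9) = -0.6444
  x3 = (8 - (-4)·-0.6000 - (4)·-0.6444) / (9) = 0.9086
Iteration 2:
  x1 = (-3 - (-1)·-0.6444 - (1)·0.9086) / (5) = -0.9106
  x2 = (-7 - (2)·-0.9106 - (4)·0.9086) / (9) = -0.9792
  x3 = (8 - (-4)·-0.9106 - (4)·-0.9792) / (9) = 0.9194
Iteration 3:
  x1 = (-3 - (-1)·-0.9792 - (1)·0.9194) / (5) = -0.9797
  x2 = (-7 - (2)·-0.9797 - (4)·0.9194) / (9) = -0.9687
  x3 = (8 - (-4)·-0.9797 - (4)·-0.9687) / (9) = 0.8840

(-0.9797, -0.9687, 0.8840)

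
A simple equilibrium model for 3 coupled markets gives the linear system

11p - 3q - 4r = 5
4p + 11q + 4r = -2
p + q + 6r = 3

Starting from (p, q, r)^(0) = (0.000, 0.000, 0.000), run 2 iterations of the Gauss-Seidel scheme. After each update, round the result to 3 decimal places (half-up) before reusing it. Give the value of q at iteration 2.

-0.552

Iteration 1:
  p = (5 - (-3)·0.000 - (-4)·0.000) / (11) = 0.455
  q = (-2 - (4)·0.455 - (4)·0.000) / (11) = -0.347
  r = (3 - (1)·0.455 - (1)·-0.347) / (6) = 0.482
Iteration 2:
  p = (5 - (-3)·-0.347 - (-4)·0.482) / (11) = 0.535
  q = (-2 - (4)·0.535 - (4)·0.482) / (11) = -0.552
  r = (3 - (1)·0.535 - (1)·-0.552) / (6) = 0.503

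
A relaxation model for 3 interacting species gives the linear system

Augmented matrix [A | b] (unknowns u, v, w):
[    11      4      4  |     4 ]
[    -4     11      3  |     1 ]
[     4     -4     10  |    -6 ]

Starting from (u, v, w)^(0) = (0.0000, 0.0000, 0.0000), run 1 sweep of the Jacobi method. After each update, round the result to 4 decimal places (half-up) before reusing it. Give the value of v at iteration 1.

0.0909

Iteration 1:
  u = (4 - (4)·0.0000 - (4)·0.0000) / (11) = 0.3636
  v = (1 - (-4)·0.0000 - (3)·0.0000) / (11) = 0.0909
  w = (-6 - (4)·0.0000 - (-4)·0.0000) / (10) = -0.6000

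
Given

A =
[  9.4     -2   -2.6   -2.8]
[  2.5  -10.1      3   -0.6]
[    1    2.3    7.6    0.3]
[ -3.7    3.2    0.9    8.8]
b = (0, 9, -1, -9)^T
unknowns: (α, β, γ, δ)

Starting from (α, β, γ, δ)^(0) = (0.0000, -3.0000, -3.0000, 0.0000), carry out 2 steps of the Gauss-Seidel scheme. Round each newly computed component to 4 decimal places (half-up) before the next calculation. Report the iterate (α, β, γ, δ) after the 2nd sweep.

(-0.5376, -0.7576, 0.2052, -0.9943)

Iteration 1:
  α = (0 - (-2)·-3.0000 - (-2.6)·-3.0000 - (-2.8)·0.0000) / (9.4) = -1.4681
  β = (9 - (2.5)·-1.4681 - (3)·-3.0000 - (-0.6)·0.0000) / (-10.1) = -2.1456
  γ = (-1 - (1)·-1.4681 - (2.3)·-2.1456 - (0.3)·0.0000) / (7.6) = 0.7109
  δ = (-9 - (-3.7)·-1.4681 - (3.2)·-2.1456 - (0.9)·0.7109) / (8.8) = -0.9325
Iteration 2:
  α = (0 - (-2)·-2.1456 - (-2.6)·0.7109 - (-2.8)·-0.9325) / (9.4) = -0.5376
  β = (9 - (2.5)·-0.5376 - (3)·0.7109 - (-0.6)·-0.9325) / (-10.1) = -0.7576
  γ = (-1 - (1)·-0.5376 - (2.3)·-0.7576 - (0.3)·-0.9325) / (7.6) = 0.2052
  δ = (-9 - (-3.7)·-0.5376 - (3.2)·-0.7576 - (0.9)·0.2052) / (8.8) = -0.9943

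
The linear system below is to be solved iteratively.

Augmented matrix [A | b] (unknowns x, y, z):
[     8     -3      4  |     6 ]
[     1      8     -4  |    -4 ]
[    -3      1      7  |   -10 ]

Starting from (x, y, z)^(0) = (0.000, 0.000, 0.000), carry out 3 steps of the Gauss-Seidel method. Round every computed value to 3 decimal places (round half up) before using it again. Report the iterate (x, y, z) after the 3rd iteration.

(0.733, -1.002, -0.971)

Iteration 1:
  x = (6 - (-3)·0.000 - (4)·0.000) / (8) = 0.750
  y = (-4 - (1)·0.750 - (-4)·0.000) / (8) = -0.594
  z = (-10 - (-3)·0.750 - (1)·-0.594) / (7) = -1.022
Iteration 2:
  x = (6 - (-3)·-0.594 - (4)·-1.022) / (8) = 1.038
  y = (-4 - (1)·1.038 - (-4)·-1.022) / (8) = -1.141
  z = (-10 - (-3)·1.038 - (1)·-1.141) / (7) = -0.821
Iteration 3:
  x = (6 - (-3)·-1.141 - (4)·-0.821) / (8) = 0.733
  y = (-4 - (1)·0.733 - (-4)·-0.821) / (8) = -1.002
  z = (-10 - (-3)·0.733 - (1)·-1.002) / (7) = -0.971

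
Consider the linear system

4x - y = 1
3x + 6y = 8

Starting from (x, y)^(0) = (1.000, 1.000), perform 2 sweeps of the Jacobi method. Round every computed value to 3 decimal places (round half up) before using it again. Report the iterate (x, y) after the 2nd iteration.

(0.458, 1.083)

Iteration 1:
  x = (1 - (-1)·1.000) / (4) = 0.500
  y = (8 - (3)·1.000) / (6) = 0.833
Iteration 2:
  x = (1 - (-1)·0.833) / (4) = 0.458
  y = (8 - (3)·0.500) / (6) = 1.083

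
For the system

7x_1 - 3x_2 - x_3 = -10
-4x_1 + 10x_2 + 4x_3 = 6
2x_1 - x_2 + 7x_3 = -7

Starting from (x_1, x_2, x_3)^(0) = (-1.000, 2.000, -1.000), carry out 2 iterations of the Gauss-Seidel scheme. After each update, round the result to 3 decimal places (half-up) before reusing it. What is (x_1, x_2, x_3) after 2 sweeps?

(-1.222, 0.389, -0.595)

Iteration 1:
  x_1 = (-10 - (-3)·2.000 - (-1)·-1.000) / (7) = -0.714
  x_2 = (6 - (-4)·-0.714 - (4)·-1.000) / (10) = 0.714
  x_3 = (-7 - (2)·-0.714 - (-1)·0.714) / (7) = -0.694
Iteration 2:
  x_1 = (-10 - (-3)·0.714 - (-1)·-0.694) / (7) = -1.222
  x_2 = (6 - (-4)·-1.222 - (4)·-0.694) / (10) = 0.389
  x_3 = (-7 - (2)·-1.222 - (-1)·0.389) / (7) = -0.595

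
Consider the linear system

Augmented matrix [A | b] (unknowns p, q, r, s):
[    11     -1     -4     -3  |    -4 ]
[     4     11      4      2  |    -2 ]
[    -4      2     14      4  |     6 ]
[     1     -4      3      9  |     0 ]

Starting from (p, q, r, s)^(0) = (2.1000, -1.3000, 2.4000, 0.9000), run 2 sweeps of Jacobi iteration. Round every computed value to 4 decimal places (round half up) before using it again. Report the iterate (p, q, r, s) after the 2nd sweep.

(-0.6352, -0.4683, 1.3538, -1.2705)

Iteration 1:
  p = (-4 - (-1)·-1.3000 - (-4)·2.4000 - (-3)·0.9000) / (11) = 0.6364
  q = (-2 - (4)·2.1000 - (4)·2.4000 - (2)·0.9000) / (11) = -1.9818
  r = (6 - (-4)·2.1000 - (2)·-1.3000 - (4)·0.9000) / (14) = 0.9571
  s = (0 - (1)·2.1000 - (-4)·-1.3000 - (3)·2.4000) / (9) = -1.6111
Iteration 2:
  p = (-4 - (-1)·-1.9818 - (-4)·0.9571 - (-3)·-1.6111) / (11) = -0.6352
  q = (-2 - (4)·0.6364 - (4)·0.9571 - (2)·-1.6111) / (11) = -0.4683
  r = (6 - (-4)·0.6364 - (2)·-1.9818 - (4)·-1.6111) / (14) = 1.3538
  s = (0 - (1)·0.6364 - (-4)·-1.9818 - (3)·0.9571) / (9) = -1.2705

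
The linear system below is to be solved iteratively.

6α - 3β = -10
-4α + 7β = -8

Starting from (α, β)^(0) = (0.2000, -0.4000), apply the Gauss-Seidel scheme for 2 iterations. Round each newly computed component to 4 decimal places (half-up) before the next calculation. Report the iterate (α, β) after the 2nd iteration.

Iteration 1:
  α = (-10 - (-3)·-0.4000) / (6) = -1.8667
  β = (-8 - (-4)·-1.8667) / (7) = -2.2095
Iteration 2:
  α = (-10 - (-3)·-2.2095) / (6) = -2.7714
  β = (-8 - (-4)·-2.7714) / (7) = -2.7265

(-2.7714, -2.7265)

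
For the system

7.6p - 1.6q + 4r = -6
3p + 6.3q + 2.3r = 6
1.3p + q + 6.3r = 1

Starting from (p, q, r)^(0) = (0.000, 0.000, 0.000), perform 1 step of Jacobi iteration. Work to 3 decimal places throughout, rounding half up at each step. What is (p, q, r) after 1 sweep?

(-0.789, 0.952, 0.159)

Iteration 1:
  p = (-6 - (-1.6)·0.000 - (4)·0.000) / (7.6) = -0.789
  q = (6 - (3)·0.000 - (2.3)·0.000) / (6.3) = 0.952
  r = (1 - (1.3)·0.000 - (1)·0.000) / (6.3) = 0.159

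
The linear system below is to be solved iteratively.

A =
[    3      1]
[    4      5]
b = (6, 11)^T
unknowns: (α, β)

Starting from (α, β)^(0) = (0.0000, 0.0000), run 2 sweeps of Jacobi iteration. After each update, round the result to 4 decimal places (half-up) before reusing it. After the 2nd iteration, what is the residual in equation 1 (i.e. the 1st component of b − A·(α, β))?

Iteration 1:
  α = (6 - (1)·0.0000) / (3) = 2.0000
  β = (11 - (4)·0.0000) / (5) = 2.2000
Iteration 2:
  α = (6 - (1)·2.2000) / (3) = 1.2667
  β = (11 - (4)·2.0000) / (5) = 0.6000
Residual b − A·x = (1.5999, 2.9332)

1.5999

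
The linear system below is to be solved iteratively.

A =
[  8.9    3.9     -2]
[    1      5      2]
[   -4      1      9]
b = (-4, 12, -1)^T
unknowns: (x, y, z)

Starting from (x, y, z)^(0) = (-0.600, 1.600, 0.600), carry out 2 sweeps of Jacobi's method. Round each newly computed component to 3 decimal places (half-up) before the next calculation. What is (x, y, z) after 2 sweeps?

(-1.573, 2.826, -0.816)

Iteration 1:
  x = (-4 - (3.9)·1.600 - (-2)·0.600) / (8.9) = -1.016
  y = (12 - (1)·-0.600 - (2)·0.600) / (5) = 2.280
  z = (-1 - (-4)·-0.600 - (1)·1.600) / (9) = -0.556
Iteration 2:
  x = (-4 - (3.9)·2.280 - (-2)·-0.556) / (8.9) = -1.573
  y = (12 - (1)·-1.016 - (2)·-0.556) / (5) = 2.826
  z = (-1 - (-4)·-1.016 - (1)·2.280) / (9) = -0.816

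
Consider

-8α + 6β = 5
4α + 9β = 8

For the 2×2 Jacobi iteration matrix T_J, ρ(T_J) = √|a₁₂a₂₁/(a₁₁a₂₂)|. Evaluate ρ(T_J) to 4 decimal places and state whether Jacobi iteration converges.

0.5774

a₁₂a₂₁/(a₁₁a₂₂) = (6)·(4) / ((-8)·(9)) = -0.333333
ρ = √|-0.333333| = √0.333333 = 0.5774
ρ < 1, so Jacobi converges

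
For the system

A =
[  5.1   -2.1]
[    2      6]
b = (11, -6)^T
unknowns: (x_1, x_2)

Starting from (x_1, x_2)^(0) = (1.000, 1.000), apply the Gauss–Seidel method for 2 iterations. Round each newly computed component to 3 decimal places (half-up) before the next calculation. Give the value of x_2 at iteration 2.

Iteration 1:
  x_1 = (11 - (-2.1)·1.000) / (5.1) = 2.569
  x_2 = (-6 - (2)·2.569) / (6) = -1.856
Iteration 2:
  x_1 = (11 - (-2.1)·-1.856) / (5.1) = 1.393
  x_2 = (-6 - (2)·1.393) / (6) = -1.464

-1.464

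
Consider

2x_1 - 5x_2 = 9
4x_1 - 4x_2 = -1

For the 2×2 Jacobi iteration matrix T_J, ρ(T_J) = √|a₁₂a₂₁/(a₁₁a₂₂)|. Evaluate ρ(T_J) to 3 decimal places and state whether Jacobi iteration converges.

1.581

a₁₂a₂₁/(a₁₁a₂₂) = (-5)·(4) / ((2)·(-4)) = 2.500000
ρ = √|2.500000| = √2.500000 = 1.581
ρ > 1, so Jacobi diverges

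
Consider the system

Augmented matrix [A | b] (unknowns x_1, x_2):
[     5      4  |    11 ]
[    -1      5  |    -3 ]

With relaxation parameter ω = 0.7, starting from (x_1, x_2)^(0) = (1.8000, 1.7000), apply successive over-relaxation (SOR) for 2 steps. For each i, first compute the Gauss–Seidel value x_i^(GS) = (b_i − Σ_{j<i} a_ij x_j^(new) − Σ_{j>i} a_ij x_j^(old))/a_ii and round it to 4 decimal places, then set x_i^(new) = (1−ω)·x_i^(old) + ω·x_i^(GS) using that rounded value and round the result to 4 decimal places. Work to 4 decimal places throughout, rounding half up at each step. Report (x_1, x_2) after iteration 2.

Iteration 1:
  x_1: GS value = (11 - (4)·1.7000) / (5) = 0.8400;  x_1 ← (1−ω)·1.8000 + ω·0.8400 = 1.1280
  x_2: GS value = (-3 - (-1)·1.1280) / (5) = -0.3744;  x_2 ← (1−ω)·1.7000 + ω·-0.3744 = 0.2479
Iteration 2:
  x_1: GS value = (11 - (4)·0.2479) / (5) = 2.0017;  x_1 ← (1−ω)·1.1280 + ω·2.0017 = 1.7396
  x_2: GS value = (-3 - (-1)·1.7396) / (5) = -0.2521;  x_2 ← (1−ω)·0.2479 + ω·-0.2521 = -0.1021

(1.7396, -0.1021)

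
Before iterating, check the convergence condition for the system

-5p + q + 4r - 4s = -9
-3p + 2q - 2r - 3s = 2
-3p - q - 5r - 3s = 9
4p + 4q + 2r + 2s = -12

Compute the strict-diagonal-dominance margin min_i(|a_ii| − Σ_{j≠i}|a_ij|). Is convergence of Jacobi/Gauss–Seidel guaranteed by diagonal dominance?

-8

row 1: |-5| − (1+4+4) = -4
row 2: |2| − (3+2+3) = -6
row 3: |-5| − (3+1+3) = -2
row 4: |2| − (4+4+2) = -8
minimum over rows = -8 → not strictly diagonally dominant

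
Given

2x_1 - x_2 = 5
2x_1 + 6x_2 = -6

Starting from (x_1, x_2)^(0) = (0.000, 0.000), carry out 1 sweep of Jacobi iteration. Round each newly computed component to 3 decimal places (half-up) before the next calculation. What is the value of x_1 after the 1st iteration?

Iteration 1:
  x_1 = (5 - (-1)·0.000) / (2) = 2.500
  x_2 = (-6 - (2)·0.000) / (6) = -1.000

2.500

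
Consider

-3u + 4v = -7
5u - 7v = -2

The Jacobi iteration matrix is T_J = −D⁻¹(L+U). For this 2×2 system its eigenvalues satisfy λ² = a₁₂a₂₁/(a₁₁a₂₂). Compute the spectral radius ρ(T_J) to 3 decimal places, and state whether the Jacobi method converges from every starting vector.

a₁₂a₂₁/(a₁₁a₂₂) = (4)·(5) / ((-3)·(-7)) = 0.952381
ρ = √|0.952381| = √0.952381 = 0.976
ρ < 1, so Jacobi converges

0.976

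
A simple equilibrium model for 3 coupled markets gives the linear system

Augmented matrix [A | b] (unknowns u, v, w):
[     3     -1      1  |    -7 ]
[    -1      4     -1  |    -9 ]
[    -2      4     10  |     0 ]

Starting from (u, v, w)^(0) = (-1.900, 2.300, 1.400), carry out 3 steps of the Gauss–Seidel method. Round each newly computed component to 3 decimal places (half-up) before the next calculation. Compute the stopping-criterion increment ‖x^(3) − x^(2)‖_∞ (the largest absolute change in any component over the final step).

Iteration 1:
  u = (-7 - (-1)·2.300 - (1)·1.400) / (3) = -2.033
  v = (-9 - (-1)·-2.033 - (-1)·1.400) / (4) = -2.408
  w = (0 - (-2)·-2.033 - (4)·-2.408) / (10) = 0.557
Iteration 2:
  u = (-7 - (-1)·-2.408 - (1)·0.557) / (3) = -3.322
  v = (-9 - (-1)·-3.322 - (-1)·0.557) / (4) = -2.941
  w = (0 - (-2)·-3.322 - (4)·-2.941) / (10) = 0.512
Iteration 3:
  u = (-7 - (-1)·-2.941 - (1)·0.512) / (3) = -3.484
  v = (-9 - (-1)·-3.484 - (-1)·0.512) / (4) = -2.993
  w = (0 - (-2)·-3.484 - (4)·-2.993) / (10) = 0.500
Change: (-0.162, -0.052, -0.012) → max |·| = 0.162

0.162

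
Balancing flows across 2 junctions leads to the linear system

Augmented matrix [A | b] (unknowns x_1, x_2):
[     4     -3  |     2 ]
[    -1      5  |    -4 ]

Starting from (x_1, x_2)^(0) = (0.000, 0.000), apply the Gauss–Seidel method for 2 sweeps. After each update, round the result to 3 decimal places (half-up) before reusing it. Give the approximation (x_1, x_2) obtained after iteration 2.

(-0.025, -0.805)

Iteration 1:
  x_1 = (2 - (-3)·0.000) / (4) = 0.500
  x_2 = (-4 - (-1)·0.500) / (5) = -0.700
Iteration 2:
  x_1 = (2 - (-3)·-0.700) / (4) = -0.025
  x_2 = (-4 - (-1)·-0.025) / (5) = -0.805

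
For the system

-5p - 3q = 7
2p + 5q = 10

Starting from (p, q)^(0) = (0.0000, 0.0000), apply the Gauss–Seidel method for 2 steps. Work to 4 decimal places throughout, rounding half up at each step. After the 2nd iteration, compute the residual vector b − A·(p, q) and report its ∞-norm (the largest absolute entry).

Iteration 1:
  p = (7 - (-3)·0.0000) / (-5) = -1.4000
  q = (10 - (2)·-1.4000) / (5) = 2.5600
Iteration 2:
  p = (7 - (-3)·2.5600) / (-5) = -2.9360
  q = (10 - (2)·-2.9360) / (5) = 3.1744
Residual b − A·x = (1.8432, 0.0000); ∞-norm = 1.8432

1.8432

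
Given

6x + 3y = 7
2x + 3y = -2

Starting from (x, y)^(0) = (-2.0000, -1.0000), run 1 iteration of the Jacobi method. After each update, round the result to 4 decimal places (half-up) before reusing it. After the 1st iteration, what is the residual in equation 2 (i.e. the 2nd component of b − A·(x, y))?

-7.3335

Iteration 1:
  x = (7 - (3)·-1.0000) / (6) = 1.6667
  y = (-2 - (2)·-2.0000) / (3) = 0.6667
Residual b − A·x = (-5.0003, -7.3335)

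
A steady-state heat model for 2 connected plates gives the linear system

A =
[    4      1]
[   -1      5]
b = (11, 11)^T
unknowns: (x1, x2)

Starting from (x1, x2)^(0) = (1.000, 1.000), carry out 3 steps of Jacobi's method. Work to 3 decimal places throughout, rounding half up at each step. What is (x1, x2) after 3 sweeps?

(2.075, 2.630)

Iteration 1:
  x1 = (11 - (1)·1.000) / (4) = 2.500
  x2 = (11 - (-1)·1.000) / (5) = 2.400
Iteration 2:
  x1 = (11 - (1)·2.400) / (4) = 2.150
  x2 = (11 - (-1)·2.500) / (5) = 2.700
Iteration 3:
  x1 = (11 - (1)·2.700) / (4) = 2.075
  x2 = (11 - (-1)·2.150) / (5) = 2.630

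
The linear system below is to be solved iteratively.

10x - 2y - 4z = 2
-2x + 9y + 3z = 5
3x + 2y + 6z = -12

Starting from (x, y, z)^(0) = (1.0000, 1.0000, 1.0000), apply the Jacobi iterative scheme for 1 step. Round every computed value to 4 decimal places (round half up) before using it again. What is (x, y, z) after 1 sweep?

(0.8000, 0.4444, -2.8333)

Iteration 1:
  x = (2 - (-2)·1.0000 - (-4)·1.0000) / (10) = 0.8000
  y = (5 - (-2)·1.0000 - (3)·1.0000) / (9) = 0.4444
  z = (-12 - (3)·1.0000 - (2)·1.0000) / (6) = -2.8333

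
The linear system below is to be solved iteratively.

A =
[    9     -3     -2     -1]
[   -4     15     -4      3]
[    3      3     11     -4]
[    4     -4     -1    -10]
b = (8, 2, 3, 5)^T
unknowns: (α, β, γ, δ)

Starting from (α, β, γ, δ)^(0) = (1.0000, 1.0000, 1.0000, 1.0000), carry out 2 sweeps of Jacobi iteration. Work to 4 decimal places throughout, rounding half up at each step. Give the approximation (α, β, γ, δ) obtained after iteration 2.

Iteration 1:
  α = (8 - (-3)·1.0000 - (-2)·1.0000 - (-1)·1.0000) / (9) = 1.5556
  β = (2 - (-4)·1.0000 - (-4)·1.0000 - (3)·1.0000) / (15) = 0.4667
  γ = (3 - (3)·1.0000 - (3)·1.0000 - (-4)·1.0000) / (11) = 0.0909
  δ = (5 - (4)·1.0000 - (-4)·1.0000 - (-1)·1.0000) / (-10) = -0.6000
Iteration 2:
  α = (8 - (-3)·0.4667 - (-2)·0.0909 - (-1)·-0.6000) / (9) = 0.9980
  β = (2 - (-4)·1.5556 - (-4)·0.0909 - (3)·-0.6000) / (15) = 0.6924
  γ = (3 - (3)·1.5556 - (3)·0.4667 - (-4)·-0.6000) / (11) = -0.4970
  δ = (5 - (4)·1.5556 - (-4)·0.4667 - (-1)·0.0909) / (-10) = -0.0735

(0.9980, 0.6924, -0.4970, -0.0735)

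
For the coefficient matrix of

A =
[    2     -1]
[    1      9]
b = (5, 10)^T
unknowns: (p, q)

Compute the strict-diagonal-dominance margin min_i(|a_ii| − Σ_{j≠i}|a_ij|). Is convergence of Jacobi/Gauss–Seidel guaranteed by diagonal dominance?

1

row 1: |2| − (1) = 1
row 2: |9| − (1) = 8
minimum over rows = 1 → strictly diagonally dominant (convergence guaranteed)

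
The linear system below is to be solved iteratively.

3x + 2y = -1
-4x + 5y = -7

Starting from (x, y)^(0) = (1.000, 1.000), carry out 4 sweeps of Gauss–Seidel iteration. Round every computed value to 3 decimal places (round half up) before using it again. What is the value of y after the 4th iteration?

-0.918

Iteration 1:
  x = (-1 - (2)·1.000) / (3) = -1.000
  y = (-7 - (-4)·-1.000) / (5) = -2.200
Iteration 2:
  x = (-1 - (2)·-2.200) / (3) = 1.133
  y = (-7 - (-4)·1.133) / (5) = -0.494
Iteration 3:
  x = (-1 - (2)·-0.494) / (3) = -0.004
  y = (-7 - (-4)·-0.004) / (5) = -1.403
Iteration 4:
  x = (-1 - (2)·-1.403) / (3) = 0.602
  y = (-7 - (-4)·0.602) / (5) = -0.918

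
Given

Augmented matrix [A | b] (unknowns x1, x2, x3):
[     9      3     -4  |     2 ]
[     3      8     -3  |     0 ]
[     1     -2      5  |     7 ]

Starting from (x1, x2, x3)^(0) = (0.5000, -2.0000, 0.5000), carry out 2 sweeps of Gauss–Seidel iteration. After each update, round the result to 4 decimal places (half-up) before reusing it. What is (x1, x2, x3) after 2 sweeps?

Iteration 1:
  x1 = (2 - (3)·-2.0000 - (-4)·0.5000) / (9) = 1.1111
  x2 = (0 - (3)·1.1111 - (-3)·0.5000) / (8) = -0.2292
  x3 = (7 - (1)·1.1111 - (-2)·-0.2292) / (5) = 1.0861
Iteration 2:
  x1 = (2 - (3)·-0.2292 - (-4)·1.0861) / (9) = 0.7813
  x2 = (0 - (3)·0.7813 - (-3)·1.0861) / (8) = 0.1143
  x3 = (7 - (1)·0.7813 - (-2)·0.1143) / (5) = 1.2895

(0.7813, 0.1143, 1.2895)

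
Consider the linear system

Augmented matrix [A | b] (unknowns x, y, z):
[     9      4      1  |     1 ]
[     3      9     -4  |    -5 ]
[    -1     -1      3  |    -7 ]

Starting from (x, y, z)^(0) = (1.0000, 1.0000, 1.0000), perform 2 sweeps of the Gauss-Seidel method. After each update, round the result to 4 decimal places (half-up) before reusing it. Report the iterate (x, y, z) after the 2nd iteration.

Iteration 1:
  x = (1 - (4)·1.0000 - (1)·1.0000) / (9) = -0.4444
  y = (-5 - (3)·-0.4444 - (-4)·1.0000) / (9) = 0.0370
  z = (-7 - (-1)·-0.4444 - (-1)·0.0370) / (3) = -2.4691
Iteration 2:
  x = (1 - (4)·0.0370 - (1)·-2.4691) / (9) = 0.3690
  y = (-5 - (3)·0.3690 - (-4)·-2.4691) / (9) = -1.7759
  z = (-7 - (-1)·0.3690 - (-1)·-1.7759) / (3) = -2.8023

(0.3690, -1.7759, -2.8023)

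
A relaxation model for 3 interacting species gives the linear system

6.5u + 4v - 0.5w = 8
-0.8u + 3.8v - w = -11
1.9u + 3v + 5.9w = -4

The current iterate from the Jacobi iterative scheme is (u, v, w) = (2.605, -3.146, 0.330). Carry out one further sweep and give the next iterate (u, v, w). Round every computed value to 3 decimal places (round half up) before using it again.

One sweep:
  u = (8 - (4)·-3.146 - (-0.5)·0.330) / (6.5) = 3.192
  v = (-11 - (-0.8)·2.605 - (-1)·0.330) / (3.8) = -2.259
  w = (-4 - (1.9)·2.605 - (3)·-3.146) / (5.9) = 0.083

(3.192, -2.259, 0.083)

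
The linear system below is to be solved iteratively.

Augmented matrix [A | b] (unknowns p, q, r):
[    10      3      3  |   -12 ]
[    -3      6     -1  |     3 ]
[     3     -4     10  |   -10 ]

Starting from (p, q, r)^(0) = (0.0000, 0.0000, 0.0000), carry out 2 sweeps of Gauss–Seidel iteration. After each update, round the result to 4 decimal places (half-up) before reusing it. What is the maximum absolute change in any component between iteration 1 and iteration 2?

0.2340

Iteration 1:
  p = (-12 - (3)·0.0000 - (3)·0.0000) / (10) = -1.2000
  q = (3 - (-3)·-1.2000 - (-1)·0.0000) / (6) = -0.1000
  r = (-10 - (3)·-1.2000 - (-4)·-0.1000) / (10) = -0.6800
Iteration 2:
  p = (-12 - (3)·-0.1000 - (3)·-0.6800) / (10) = -0.9660
  q = (3 - (-3)·-0.9660 - (-1)·-0.6800) / (6) = -0.0963
  r = (-10 - (3)·-0.9660 - (-4)·-0.0963) / (10) = -0.7487
Change: (0.2340, 0.0037, -0.0687) → max |·| = 0.2340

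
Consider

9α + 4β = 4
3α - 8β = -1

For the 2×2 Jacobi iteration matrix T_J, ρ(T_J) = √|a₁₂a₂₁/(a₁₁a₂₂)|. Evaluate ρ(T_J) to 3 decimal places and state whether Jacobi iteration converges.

a₁₂a₂₁/(a₁₁a₂₂) = (4)·(3) / ((9)·(-8)) = -0.166667
ρ = √|-0.166667| = √0.166667 = 0.408
ρ < 1, so Jacobi converges

0.408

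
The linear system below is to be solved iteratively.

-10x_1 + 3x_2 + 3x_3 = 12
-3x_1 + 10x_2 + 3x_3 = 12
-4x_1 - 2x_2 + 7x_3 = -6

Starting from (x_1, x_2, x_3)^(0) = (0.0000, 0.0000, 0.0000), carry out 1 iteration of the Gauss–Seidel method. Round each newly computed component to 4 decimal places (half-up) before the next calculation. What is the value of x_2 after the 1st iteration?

Iteration 1:
  x_1 = (12 - (3)·0.0000 - (3)·0.0000) / (-10) = -1.2000
  x_2 = (12 - (-3)·-1.2000 - (3)·0.0000) / (10) = 0.8400
  x_3 = (-6 - (-4)·-1.2000 - (-2)·0.8400) / (7) = -1.3029

0.8400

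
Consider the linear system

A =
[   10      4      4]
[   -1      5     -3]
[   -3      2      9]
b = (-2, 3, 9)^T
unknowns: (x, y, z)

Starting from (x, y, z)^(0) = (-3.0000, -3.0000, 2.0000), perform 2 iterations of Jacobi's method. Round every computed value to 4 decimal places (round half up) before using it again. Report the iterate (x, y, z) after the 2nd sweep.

Iteration 1:
  x = (-2 - (4)·-3.0000 - (4)·2.0000) / (10) = 0.2000
  y = (3 - (-1)·-3.0000 - (-3)·2.0000) / (5) = 1.2000
  z = (9 - (-3)·-3.0000 - (2)·-3.0000) / (9) = 0.6667
Iteration 2:
  x = (-2 - (4)·1.2000 - (4)·0.6667) / (10) = -0.9467
  y = (3 - (-1)·0.2000 - (-3)·0.6667) / (5) = 1.0400
  z = (9 - (-3)·0.2000 - (2)·1.2000) / (9) = 0.8000

(-0.9467, 1.0400, 0.8000)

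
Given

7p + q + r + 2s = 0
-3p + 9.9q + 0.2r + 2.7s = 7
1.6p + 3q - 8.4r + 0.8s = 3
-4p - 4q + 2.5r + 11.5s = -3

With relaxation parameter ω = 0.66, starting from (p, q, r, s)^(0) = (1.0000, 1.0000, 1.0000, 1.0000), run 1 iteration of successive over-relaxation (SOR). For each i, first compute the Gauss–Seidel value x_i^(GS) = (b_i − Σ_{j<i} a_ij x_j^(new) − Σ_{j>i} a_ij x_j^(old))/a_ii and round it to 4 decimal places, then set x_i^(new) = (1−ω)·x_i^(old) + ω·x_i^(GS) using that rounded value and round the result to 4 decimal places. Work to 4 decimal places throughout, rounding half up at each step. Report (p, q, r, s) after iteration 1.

Iteration 1:
  p: GS value = (0 - (1)·1.0000 - (1)·1.0000 - (2)·1.0000) / (7) = -0.5714;  p ← (1−ω)·1.0000 + ω·-0.5714 = -0.0371
  q: GS value = (7 - (-3)·-0.0371 - (0.2)·1.0000 - (2.7)·1.0000) / (9.9) = 0.4029;  q ← (1−ω)·1.0000 + ω·0.4029 = 0.6059
  r: GS value = (3 - (1.6)·-0.0371 - (3)·0.6059 - (0.8)·1.0000) / (-8.4) = -0.0526;  r ← (1−ω)·1.0000 + ω·-0.0526 = 0.3053
  s: GS value = (-3 - (-4)·-0.0371 - (-4)·0.6059 - (2.5)·0.3053) / (11.5) = -0.1294;  s ← (1−ω)·1.0000 + ω·-0.1294 = 0.2546

(-0.0371, 0.6059, 0.3053, 0.2546)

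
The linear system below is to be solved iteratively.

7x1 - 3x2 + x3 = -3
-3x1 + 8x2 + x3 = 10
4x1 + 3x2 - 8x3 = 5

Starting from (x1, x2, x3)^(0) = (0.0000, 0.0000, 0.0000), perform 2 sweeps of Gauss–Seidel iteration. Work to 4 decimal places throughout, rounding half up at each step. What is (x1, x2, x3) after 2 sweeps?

Iteration 1:
  x1 = (-3 - (-3)·0.0000 - (1)·0.0000) / (7) = -0.4286
  x2 = (10 - (-3)·-0.4286 - (1)·0.0000) / (8) = 1.0893
  x3 = (5 - (4)·-0.4286 - (3)·1.0893) / (-8) = -0.4308
Iteration 2:
  x1 = (-3 - (-3)·1.0893 - (1)·-0.4308) / (7) = 0.0998
  x2 = (10 - (-3)·0.0998 - (1)·-0.4308) / (8) = 1.3413
  x3 = (5 - (4)·0.0998 - (3)·1.3413) / (-8) = -0.0721

(0.0998, 1.3413, -0.0721)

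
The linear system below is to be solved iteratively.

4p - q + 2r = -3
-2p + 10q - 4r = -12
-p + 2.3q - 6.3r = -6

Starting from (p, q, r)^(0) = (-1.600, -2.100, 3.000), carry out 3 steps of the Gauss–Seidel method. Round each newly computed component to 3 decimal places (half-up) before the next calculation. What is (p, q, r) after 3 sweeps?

Iteration 1:
  p = (-3 - (-1)·-2.100 - (2)·3.000) / (4) = -2.775
  q = (-12 - (-2)·-2.775 - (-4)·3.000) / (10) = -0.555
  r = (-6 - (-1)·-2.775 - (2.3)·-0.555) / (-6.3) = 1.190
Iteration 2:
  p = (-3 - (-1)·-0.555 - (2)·1.190) / (4) = -1.484
  q = (-12 - (-2)·-1.484 - (-4)·1.190) / (10) = -1.021
  r = (-6 - (-1)·-1.484 - (2.3)·-1.021) / (-6.3) = 0.815
Iteration 3:
  p = (-3 - (-1)·-1.021 - (2)·0.815) / (4) = -1.413
  q = (-12 - (-2)·-1.413 - (-4)·0.815) / (10) = -1.157
  r = (-6 - (-1)·-1.413 - (2.3)·-1.157) / (-6.3) = 0.754

(-1.413, -1.157, 0.754)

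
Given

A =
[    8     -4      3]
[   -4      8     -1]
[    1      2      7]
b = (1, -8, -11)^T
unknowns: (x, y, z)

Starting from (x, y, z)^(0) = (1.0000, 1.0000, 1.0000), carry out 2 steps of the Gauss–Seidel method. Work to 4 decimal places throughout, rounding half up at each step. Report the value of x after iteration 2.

0.2723

Iteration 1:
  x = (1 - (-4)·1.0000 - (3)·1.0000) / (8) = 0.2500
  y = (-8 - (-4)·0.2500 - (-1)·1.0000) / (8) = -0.7500
  z = (-11 - (1)·0.2500 - (2)·-0.7500) / (7) = -1.3929
Iteration 2:
  x = (1 - (-4)·-0.7500 - (3)·-1.3929) / (8) = 0.2723
  y = (-8 - (-4)·0.2723 - (-1)·-1.3929) / (8) = -1.0380
  z = (-11 - (1)·0.2723 - (2)·-1.0380) / (7) = -1.3138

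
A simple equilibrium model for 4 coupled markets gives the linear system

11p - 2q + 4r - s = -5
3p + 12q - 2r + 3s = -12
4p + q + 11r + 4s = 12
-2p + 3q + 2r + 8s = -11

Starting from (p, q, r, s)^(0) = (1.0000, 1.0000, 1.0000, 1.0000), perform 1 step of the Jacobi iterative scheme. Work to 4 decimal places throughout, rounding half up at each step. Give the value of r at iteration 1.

Iteration 1:
  p = (-5 - (-2)·1.0000 - (4)·1.0000 - (-1)·1.0000) / (11) = -0.5455
  q = (-12 - (3)·1.0000 - (-2)·1.0000 - (3)·1.0000) / (12) = -1.3333
  r = (12 - (4)·1.0000 - (1)·1.0000 - (4)·1.0000) / (11) = 0.2727
  s = (-11 - (-2)·1.0000 - (3)·1.0000 - (2)·1.0000) / (8) = -1.7500

0.2727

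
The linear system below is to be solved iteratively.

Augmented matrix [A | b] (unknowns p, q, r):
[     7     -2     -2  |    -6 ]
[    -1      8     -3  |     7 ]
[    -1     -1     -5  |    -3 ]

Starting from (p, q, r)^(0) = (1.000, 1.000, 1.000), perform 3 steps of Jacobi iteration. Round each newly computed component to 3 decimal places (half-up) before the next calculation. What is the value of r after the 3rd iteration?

0.499

Iteration 1:
  p = (-6 - (-2)·1.000 - (-2)·1.000) / (7) = -0.286
  q = (7 - (-1)·1.000 - (-3)·1.000) / (8) = 1.375
  r = (-3 - (-1)·1.000 - (-1)·1.000) / (-5) = 0.200
Iteration 2:
  p = (-6 - (-2)·1.375 - (-2)·0.200) / (7) = -0.407
  q = (7 - (-1)·-0.286 - (-3)·0.200) / (8) = 0.914
  r = (-3 - (-1)·-0.286 - (-1)·1.375) / (-5) = 0.382
Iteration 3:
  p = (-6 - (-2)·0.914 - (-2)·0.382) / (7) = -0.487
  q = (7 - (-1)·-0.407 - (-3)·0.382) / (8) = 0.967
  r = (-3 - (-1)·-0.407 - (-1)·0.914) / (-5) = 0.499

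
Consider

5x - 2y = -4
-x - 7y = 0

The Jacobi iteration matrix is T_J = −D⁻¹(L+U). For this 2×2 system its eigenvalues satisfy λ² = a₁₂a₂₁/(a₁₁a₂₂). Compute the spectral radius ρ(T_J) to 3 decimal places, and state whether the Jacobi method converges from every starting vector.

a₁₂a₂₁/(a₁₁a₂₂) = (-2)·(-1) / ((5)·(-7)) = -0.057143
ρ = √|-0.057143| = √0.057143 = 0.239
ρ < 1, so Jacobi converges

0.239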